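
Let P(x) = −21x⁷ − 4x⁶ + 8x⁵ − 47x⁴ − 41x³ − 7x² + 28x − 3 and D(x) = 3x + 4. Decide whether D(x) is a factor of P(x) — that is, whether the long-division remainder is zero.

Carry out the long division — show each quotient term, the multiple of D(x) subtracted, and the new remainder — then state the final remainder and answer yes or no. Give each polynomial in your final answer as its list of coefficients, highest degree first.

R = [-3], so D(x) is not a factor of P(x). no

Step 1: lead(−21x⁷ − 4x⁶ + 8x⁵ − 47x⁴ − 41x³ − 7x² + 28x − 3) ÷ lead(D) = −21x⁷ ÷ 3x = −7x⁶. Subtract (−7x⁶)·D = −21x⁷ − 28x⁶. Remainder: 24x⁶ + 8x⁵ − 47x⁴ − 41x³ − 7x² + 28x − 3.
Step 2: lead(24x⁶ + 8x⁵ − 47x⁴ − 41x³ − 7x² + 28x − 3) ÷ lead(D) = 24x⁶ ÷ 3x = 8x⁵. Subtract (8x⁵)·D = 24x⁶ + 32x⁵. Remainder: −24x⁵ − 47x⁴ − 41x³ − 7x² + 28x − 3.
Step 3: lead(−24x⁵ − 47x⁴ − 41x³ − 7x² + 28x − 3) ÷ lead(D) = −24x⁵ ÷ 3x = −8x⁴. Subtract (−8x⁴)·D = −24x⁵ − 32x⁴. Remainder: −15x⁴ − 41x³ − 7x² + 28x − 3.
Step 4: lead(−15x⁴ − 41x³ − 7x² + 28x − 3) ÷ lead(D) = −15x⁴ ÷ 3x = −5x³. Subtract (−5x³)·D = −15x⁴ − 20x³. Remainder: −21x³ − 7x² + 28x − 3.
Step 5: lead(−21x³ − 7x² + 28x − 3) ÷ lead(D) = −21x³ ÷ 3x = −7x². Subtract (−7x²)·D = −21x³ − 28x². Remainder: 21x² + 28x − 3.
Step 6: lead(21x² + 28x − 3) ÷ lead(D) = 21x² ÷ 3x = 7x. Subtract (7x)·D = 21x² + 28x. Remainder: −3.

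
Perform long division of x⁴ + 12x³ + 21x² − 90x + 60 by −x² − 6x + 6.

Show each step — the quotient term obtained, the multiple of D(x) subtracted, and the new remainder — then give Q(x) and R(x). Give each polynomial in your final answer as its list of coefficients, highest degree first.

Step 1: lead(x⁴ + 12x³ + 21x² − 90x + 60) ÷ lead(D) = x⁴ ÷ −x² = −x². Subtract (−x²)·D = x⁴ + 6x³ − 6x². Remainder: 6x³ + 27x² − 90x + 60.
Step 2: lead(6x³ + 27x² − 90x + 60) ÷ lead(D) = 6x³ ÷ −x² = −6x. Subtract (−6x)·D = 6x³ + 36x² − 36x. Remainder: −9x² − 54x + 60.
Step 3: lead(−9x² − 54x + 60) ÷ lead(D) = −9x² ÷ −x² = 9. Subtract (9)·D = −9x² − 54x + 54. Remainder: 6.

Q = [-1, -6, 9]; R = [6]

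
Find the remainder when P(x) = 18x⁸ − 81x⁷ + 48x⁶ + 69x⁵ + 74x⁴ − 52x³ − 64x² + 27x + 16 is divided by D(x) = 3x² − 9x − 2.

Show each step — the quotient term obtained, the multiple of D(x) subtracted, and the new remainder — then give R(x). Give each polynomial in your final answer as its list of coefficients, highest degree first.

Step 1: lead(18x⁸ − 81x⁷ + 48x⁶ + 69x⁵ + 74x⁴ − 52x³ − 64x² + 27x + 16) ÷ lead(D) = 18x⁸ ÷ 3x² = 6x⁶. Subtract (6x⁶)·D = 18x⁸ − 54x⁷ − 12x⁶. Remainder: −27x⁷ + 60x⁶ + 69x⁵ + 74x⁴ − 52x³ − 64x² + 27x + 16.
Step 2: lead(−27x⁷ + 60x⁶ + 69x⁵ + 74x⁴ − 52x³ − 64x² + 27x + 16) ÷ lead(D) = −27x⁷ ÷ 3x² = −9x⁵. Subtract (−9x⁵)·D = −27x⁷ + 81x⁶ + 18x⁵. Remainder: −21x⁶ + 51x⁵ + 74x⁴ − 52x³ − 64x² + 27x + 16.
Step 3: lead(−21x⁶ + 51x⁵ + 74x⁴ − 52x³ − 64x² + 27x + 16) ÷ lead(D) = −21x⁶ ÷ 3x² = −7x⁴. Subtract (−7x⁴)·D = −21x⁶ + 63x⁵ + 14x⁴. Remainder: −12x⁵ + 60x⁴ − 52x³ − 64x² + 27x + 16.
Step 4: lead(−12x⁵ + 60x⁴ − 52x³ − 64x² + 27x + 16) ÷ lead(D) = −12x⁵ ÷ 3x² = −4x³. Subtract (−4x³)·D = −12x⁵ + 36x⁴ + 8x³. Remainder: 24x⁴ − 60x³ − 64x² + 27x + 16.
Step 5: lead(24x⁴ − 60x³ − 64x² + 27x + 16) ÷ lead(D) = 24x⁴ ÷ 3x² = 8x². Subtract (8x²)·D = 24x⁴ − 72x³ − 16x². Remainder: 12x³ − 48x² + 27x + 16.
Step 6: lead(12x³ − 48x² + 27x + 16) ÷ lead(D) = 12x³ ÷ 3x² = 4x. Subtract (4x)·D = 12x³ − 36x² − 8x. Remainder: −12x² + 35x + 16.
Step 7: lead(−12x² + 35x + 16) ÷ lead(D) = −12x² ÷ 3x² = −4. Subtract (−4)·D = −12x² + 36x + 8. Remainder: −x + 8.

R = [-1, 8]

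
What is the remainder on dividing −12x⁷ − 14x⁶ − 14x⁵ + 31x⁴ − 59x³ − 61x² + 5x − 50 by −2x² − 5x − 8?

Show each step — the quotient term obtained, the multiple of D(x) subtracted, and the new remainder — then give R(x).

R(x) = 6

Step 1: lead(−12x⁷ − 14x⁶ − 14x⁵ + 31x⁴ − 59x³ − 61x² + 5x − 50) ÷ lead(D) = −12x⁷ ÷ −2x² = 6x⁵. Subtract (6x⁵)·D = −12x⁷ − 30x⁶ − 48x⁵. Remainder: 16x⁶ + 34x⁵ + 31x⁴ − 59x³ − 61x² + 5x − 50.
Step 2: lead(16x⁶ + 34x⁵ + 31x⁴ − 59x³ − 61x² + 5x − 50) ÷ lead(D) = 16x⁶ ÷ −2x² = −8x⁴. Subtract (−8x⁴)·D = 16x⁶ + 40x⁵ + 64x⁴. Remainder: −6x⁵ − 33x⁴ − 59x³ − 61x² + 5x − 50.
Step 3: lead(−6x⁵ − 33x⁴ − 59x³ − 61x² + 5x − 50) ÷ lead(D) = −6x⁵ ÷ −2x² = 3x³. Subtract (3x³)·D = −6x⁵ − 15x⁴ − 24x³. Remainder: −18x⁴ − 35x³ − 61x² + 5x − 50.
Step 4: lead(−18x⁴ − 35x³ − 61x² + 5x − 50) ÷ lead(D) = −18x⁴ ÷ −2x² = 9x². Subtract (9x²)·D = −18x⁴ − 45x³ − 72x². Remainder: 10x³ + 11x² + 5x − 50.
Step 5: lead(10x³ + 11x² + 5x − 50) ÷ lead(D) = 10x³ ÷ −2x² = −5x. Subtract (−5x)·D = 10x³ + 25x² + 40x. Remainder: −14x² − 35x − 50.
Step 6: lead(−14x² − 35x − 50) ÷ lead(D) = −14x² ÷ −2x² = 7. Subtract (7)·D = −14x² − 35x − 56. Remainder: 6.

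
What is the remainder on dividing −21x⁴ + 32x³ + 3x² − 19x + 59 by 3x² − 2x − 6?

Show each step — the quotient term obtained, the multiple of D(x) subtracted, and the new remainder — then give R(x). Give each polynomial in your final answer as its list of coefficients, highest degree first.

Step 1: lead(−21x⁴ + 32x³ + 3x² − 19x + 59) ÷ lead(D) = −21x⁴ ÷ 3x² = −7x². Subtract (−7x²)·D = −21x⁴ + 14x³ + 42x². Remainder: 18x³ − 39x² − 19x + 59.
Step 2: lead(18x³ − 39x² − 19x + 59) ÷ lead(D) = 18x³ ÷ 3x² = 6x. Subtract (6x)·D = 18x³ − 12x² − 36x. Remainder: −27x² + 17x + 59.
Step 3: lead(−27x² + 17x + 59) ÷ lead(D) = −27x² ÷ 3x² = −9. Subtract (−9)·D = −27x² + 18x + 54. Remainder: −x + 5.

R = [-1, 5]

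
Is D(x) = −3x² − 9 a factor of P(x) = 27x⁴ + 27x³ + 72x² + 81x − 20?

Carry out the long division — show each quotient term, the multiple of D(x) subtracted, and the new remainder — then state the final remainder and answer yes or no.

Step 1: lead(27x⁴ + 27x³ + 72x² + 81x − 20) ÷ lead(D) = 27x⁴ ÷ −3x² = −9x². Subtract (−9x²)·D = 27x⁴ + 81x². Remainder: 27x³ − 9x² + 81x − 20.
Step 2: lead(27x³ − 9x² + 81x − 20) ÷ lead(D) = 27x³ ÷ −3x² = −9x. Subtract (−9x)·D = 27x³ + 81x. Remainder: −9x² − 20.
Step 3: lead(−9x² − 20) ÷ lead(D) = −9x² ÷ −3x² = 3. Subtract (3)·D = −9x² − 27. Remainder: 7.

R(x) = 7, so D(x) is not a factor of P(x). no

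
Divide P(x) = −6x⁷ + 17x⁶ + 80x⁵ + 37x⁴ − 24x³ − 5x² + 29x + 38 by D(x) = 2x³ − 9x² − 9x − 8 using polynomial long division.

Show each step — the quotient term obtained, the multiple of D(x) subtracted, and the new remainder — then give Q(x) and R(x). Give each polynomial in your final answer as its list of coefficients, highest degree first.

Q = [-3, -5, 4, 2, -5]; R = [-2]

Step 1: lead(−6x⁷ + 17x⁶ + 80x⁵ + 37x⁴ − 24x³ − 5x² + 29x + 38) ÷ lead(D) = −6x⁷ ÷ 2x³ = −3x⁴. Subtract (−3x⁴)·D = −6x⁷ + 27x⁶ + 27x⁵ + 24x⁴. Remainder: −10x⁶ + 53x⁵ + 13x⁴ − 24x³ − 5x² + 29x + 38.
Step 2: lead(−10x⁶ + 53x⁵ + 13x⁴ − 24x³ − 5x² + 29x + 38) ÷ lead(D) = −10x⁶ ÷ 2x³ = −5x³. Subtract (−5x³)·D = −10x⁶ + 45x⁵ + 45x⁴ + 40x³. Remainder: 8x⁵ − 32x⁴ − 64x³ − 5x² + 29x + 38.
Step 3: lead(8x⁵ − 32x⁴ − 64x³ − 5x² + 29x + 38) ÷ lead(D) = 8x⁵ ÷ 2x³ = 4x². Subtract (4x²)·D = 8x⁵ − 36x⁴ − 36x³ − 32x². Remainder: 4x⁴ − 28x³ + 27x² + 29x + 38.
Step 4: lead(4x⁴ − 28x³ + 27x² + 29x + 38) ÷ lead(D) = 4x⁴ ÷ 2x³ = 2x. Subtract (2x)·D = 4x⁴ − 18x³ − 18x² − 16x. Remainder: −10x³ + 45x² + 45x + 38.
Step 5: lead(−10x³ + 45x² + 45x + 38) ÷ lead(D) = −10x³ ÷ 2x³ = −5. Subtract (−5)·D = −10x³ + 45x² + 45x + 40. Remainder: −2.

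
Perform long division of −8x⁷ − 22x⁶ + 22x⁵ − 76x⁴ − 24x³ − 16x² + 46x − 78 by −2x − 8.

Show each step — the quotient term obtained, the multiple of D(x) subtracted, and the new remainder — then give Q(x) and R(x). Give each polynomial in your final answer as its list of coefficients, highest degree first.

Step 1: lead(−8x⁷ − 22x⁶ + 22x⁵ − 76x⁴ − 24x³ − 16x² + 46x − 78) ÷ lead(D) = −8x⁷ ÷ −2x = 4x⁶. Subtract (4x⁶)·D = −8x⁷ − 32x⁶. Remainder: 10x⁶ + 22x⁵ − 76x⁴ − 24x³ − 16x² + 46x − 78.
Step 2: lead(10x⁶ + 22x⁵ − 76x⁴ − 24x³ − 16x² + 46x − 78) ÷ lead(D) = 10x⁶ ÷ −2x = −5x⁵. Subtract (−5x⁵)·D = 10x⁶ + 40x⁵. Remainder: −18x⁵ − 76x⁴ − 24x³ − 16x² + 46x − 78.
Step 3: lead(−18x⁵ − 76x⁴ − 24x³ − 16x² + 46x − 78) ÷ lead(D) = −18x⁵ ÷ −2x = 9x⁴. Subtract (9x⁴)·D = −18x⁵ − 72x⁴. Remainder: −4x⁴ − 24x³ − 16x² + 46x − 78.
Step 4: lead(−4x⁴ − 24x³ − 16x² + 46x − 78) ÷ lead(D) = −4x⁴ ÷ −2x = 2x³. Subtract (2x³)·D = −4x⁴ − 16x³. Remainder: −8x³ − 16x² + 46x − 78.
Step 5: lead(−8x³ − 16x² + 46x − 78) ÷ lead(D) = −8x³ ÷ −2x = 4x². Subtract (4x²)·D = −8x³ − 32x². Remainder: 16x² + 46x − 78.
Step 6: lead(16x² + 46x − 78) ÷ lead(D) = 16x² ÷ −2x = −8x. Subtract (−8x)·D = 16x² + 64x. Remainder: −18x − 78.
Step 7: lead(−18x − 78) ÷ lead(D) = −18x ÷ −2x = 9. Subtract (9)·D = −18x − 72. Remainder: −6.

Q = [4, -5, 9, 2, 4, -8, 9]; R = [-6]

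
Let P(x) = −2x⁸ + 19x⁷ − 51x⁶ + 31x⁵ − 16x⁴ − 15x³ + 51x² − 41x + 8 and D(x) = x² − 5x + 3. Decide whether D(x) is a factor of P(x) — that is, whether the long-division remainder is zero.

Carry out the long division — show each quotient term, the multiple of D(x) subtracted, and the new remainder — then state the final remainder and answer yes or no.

R(x) = −4, so D(x) is not a factor of P(x). no

Step 1: lead(−2x⁸ + 19x⁷ − 51x⁶ + 31x⁵ − 16x⁴ − 15x³ + 51x² − 41x + 8) ÷ lead(D) = −2x⁸ ÷ x² = −2x⁶. Subtract (−2x⁶)·D = −2x⁸ + 10x⁷ − 6x⁶. Remainder: 9x⁷ − 45x⁶ + 31x⁵ − 16x⁴ − 15x³ + 51x² − 41x + 8.
Step 2: lead(9x⁷ − 45x⁶ + 31x⁵ − 16x⁴ − 15x³ + 51x² − 41x + 8) ÷ lead(D) = 9x⁷ ÷ x² = 9x⁵. Subtract (9x⁵)·D = 9x⁷ − 45x⁶ + 27x⁵. Remainder: 4x⁵ − 16x⁴ − 15x³ + 51x² − 41x + 8.
Step 3: lead(4x⁵ − 16x⁴ − 15x³ + 51x² − 41x + 8) ÷ lead(D) = 4x⁵ ÷ x² = 4x³. Subtract (4x³)·D = 4x⁵ − 20x⁴ + 12x³. Remainder: 4x⁴ − 27x³ + 51x² − 41x + 8.
Step 4: lead(4x⁴ − 27x³ + 51x² − 41x + 8) ÷ lead(D) = 4x⁴ ÷ x² = 4x². Subtract (4x²)·D = 4x⁴ − 20x³ + 12x². Remainder: −7x³ + 39x² − 41x + 8.
Step 5: lead(−7x³ + 39x² − 41x + 8) ÷ lead(D) = −7x³ ÷ x² = −7x. Subtract (−7x)·D = −7x³ + 35x² − 21x. Remainder: 4x² − 20x + 8.
Step 6: lead(4x² − 20x + 8) ÷ lead(D) = 4x² ÷ x² = 4. Subtract (4)·D = 4x² − 20x + 12. Remainder: −4.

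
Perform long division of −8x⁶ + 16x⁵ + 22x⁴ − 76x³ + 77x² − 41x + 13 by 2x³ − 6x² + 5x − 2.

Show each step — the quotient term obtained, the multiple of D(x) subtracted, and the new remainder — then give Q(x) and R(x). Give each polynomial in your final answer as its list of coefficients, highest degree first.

Step 1: lead(−8x⁶ + 16x⁵ + 22x⁴ − 76x³ + 77x² − 41x + 13) ÷ lead(D) = −8x⁶ ÷ 2x³ = −4x³. Subtract (−4x³)·D = −8x⁶ + 24x⁵ − 20x⁴ + 8x³. Remainder: −8x⁵ + 42x⁴ − 84x³ + 77x² − 41x + 13.
Step 2: lead(−8x⁵ + 42x⁴ − 84x³ + 77x² − 41x + 13) ÷ lead(D) = −8x⁵ ÷ 2x³ = −4x². Subtract (−4x²)·D = −8x⁵ + 24x⁴ − 20x³ + 8x². Remainder: 18x⁴ − 64x³ + 69x² − 41x + 13.
Step 3: lead(18x⁴ − 64x³ + 69x² − 41x + 13) ÷ lead(D) = 18x⁴ ÷ 2x³ = 9x. Subtract (9x)·D = 18x⁴ − 54x³ + 45x² − 18x. Remainder: −10x³ + 24x² − 23x + 13.
Step 4: lead(−10x³ + 24x² − 23x + 13) ÷ lead(D) = −10x³ ÷ 2x³ = −5. Subtract (−5)·D = −10x³ + 30x² − 25x + 10. Remainder: −6x² + 2x + 3.

Q = [-4, -4, 9, -5]; R = [-6, 2, 3]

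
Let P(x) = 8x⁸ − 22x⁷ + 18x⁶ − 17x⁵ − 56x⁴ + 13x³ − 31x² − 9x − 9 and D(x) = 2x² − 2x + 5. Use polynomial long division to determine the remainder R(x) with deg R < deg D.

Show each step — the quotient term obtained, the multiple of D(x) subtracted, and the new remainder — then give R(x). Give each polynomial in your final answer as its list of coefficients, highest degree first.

R = [4, -4]

Step 1: lead(8x⁸ − 22x⁷ + 18x⁶ − 17x⁵ − 56x⁴ + 13x³ − 31x² − 9x − 9) ÷ lead(D) = 8x⁸ ÷ 2x² = 4x⁶. Subtract (4x⁶)·D = 8x⁸ − 8x⁷ + 20x⁶. Remainder: −14x⁷ − 2x⁶ − 17x⁵ − 56x⁴ + 13x³ − 31x² − 9x − 9.
Step 2: lead(−14x⁷ − 2x⁶ − 17x⁵ − 56x⁴ + 13x³ − 31x² − 9x − 9) ÷ lead(D) = −14x⁷ ÷ 2x² = −7x⁵. Subtract (−7x⁵)·D = −14x⁷ + 14x⁶ − 35x⁵. Remainder: −16x⁶ + 18x⁵ − 56x⁴ + 13x³ − 31x² − 9x − 9.
Step 3: lead(−16x⁶ + 18x⁵ − 56x⁴ + 13x³ − 31x² − 9x − 9) ÷ lead(D) = −16x⁶ ÷ 2x² = −8x⁴. Subtract (−8x⁴)·D = −16x⁶ + 16x⁵ − 40x⁴. Remainder: 2x⁵ − 16x⁴ + 13x³ − 31x² − 9x − 9.
Step 4: lead(2x⁵ − 16x⁴ + 13x³ − 31x² − 9x − 9) ÷ lead(D) = 2x⁵ ÷ 2x² = x³. Subtract (x³)·D = 2x⁵ − 2x⁴ + 5x³. Remainder: −14x⁴ + 8x³ − 31x² − 9x − 9.
Step 5: lead(−14x⁴ + 8x³ − 31x² − 9x − 9) ÷ lead(D) = −14x⁴ ÷ 2x² = −7x². Subtract (−7x²)·D = −14x⁴ + 14x³ − 35x². Remainder: −6x³ + 4x² − 9x − 9.
Step 6: lead(−6x³ + 4x² − 9x − 9) ÷ lead(D) = −6x³ ÷ 2x² = −3x. Subtract (−3x)·D = −6x³ + 6x² − 15x. Remainder: −2x² + 6x − 9.
Step 7: lead(−2x² + 6x − 9) ÷ lead(D) = −2x² ÷ 2x² = −1. Subtract (−1)·D = −2x² + 2x − 5. Remainder: 4x − 4.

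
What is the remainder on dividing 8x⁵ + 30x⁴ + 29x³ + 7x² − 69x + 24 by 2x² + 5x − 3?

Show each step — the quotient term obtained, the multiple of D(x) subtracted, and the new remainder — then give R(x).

Step 1: lead(8x⁵ + 30x⁴ + 29x³ + 7x² − 69x + 24) ÷ lead(D) = 8x⁵ ÷ 2x² = 4x³. Subtract (4x³)·D = 8x⁵ + 20x⁴ − 12x³. Remainder: 10x⁴ + 41x³ + 7x² − 69x + 24.
Step 2: lead(10x⁴ + 41x³ + 7x² − 69x + 24) ÷ lead(D) = 10x⁴ ÷ 2x² = 5x². Subtract (5x²)·D = 10x⁴ + 25x³ − 15x². Remainder: 16x³ + 22x² − 69x + 24.
Step 3: lead(16x³ + 22x² − 69x + 24) ÷ lead(D) = 16x³ ÷ 2x² = 8x. Subtract (8x)·D = 16x³ + 40x² − 24x. Remainder: −18x² − 45x + 24.
Step 4: lead(−18x² − 45x + 24) ÷ lead(D) = −18x² ÷ 2x² = −9. Subtract (−9)·D = −18x² − 45x + 27. Remainder: −3.

R(x) = −3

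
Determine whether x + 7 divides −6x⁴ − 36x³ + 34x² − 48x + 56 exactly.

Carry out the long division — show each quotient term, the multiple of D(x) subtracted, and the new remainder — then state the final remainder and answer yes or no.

Step 1: lead(−6x⁴ − 36x³ + 34x² − 48x + 56) ÷ lead(D) = −6x⁴ ÷ x = −6x³. Subtract (−6x³)·D = −6x⁴ − 42x³. Remainder: 6x³ + 34x² − 48x + 56.
Step 2: lead(6x³ + 34x² − 48x + 56) ÷ lead(D) = 6x³ ÷ x = 6x². Subtract (6x²)·D = 6x³ + 42x². Remainder: −8x² − 48x + 56.
Step 3: lead(−8x² − 48x + 56) ÷ lead(D) = −8x² ÷ x = −8x. Subtract (−8x)·D = −8x² − 56x. Remainder: 8x + 56.
Step 4: lead(8x + 56) ÷ lead(D) = 8x ÷ x = 8. Subtract (8)·D = 8x + 56. Remainder: 0.

R(x) = 0, so D(x) is a factor of P(x). yes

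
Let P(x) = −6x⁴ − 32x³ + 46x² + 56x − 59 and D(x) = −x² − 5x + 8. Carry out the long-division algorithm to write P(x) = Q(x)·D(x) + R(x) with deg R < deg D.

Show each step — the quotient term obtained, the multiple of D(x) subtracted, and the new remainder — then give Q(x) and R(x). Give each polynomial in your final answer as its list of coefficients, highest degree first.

Q = [6, 2, -8]; R = [5]

Step 1: lead(−6x⁴ − 32x³ + 46x² + 56x − 59) ÷ lead(D) = −6x⁴ ÷ −x² = 6x². Subtract (6x²)·D = −6x⁴ − 30x³ + 48x². Remainder: −2x³ − 2x² + 56x − 59.
Step 2: lead(−2x³ − 2x² + 56x − 59) ÷ lead(D) = −2x³ ÷ −x² = 2x. Subtract (2x)·D = −2x³ − 10x² + 16x. Remainder: 8x² + 40x − 59.
Step 3: lead(8x² + 40x − 59) ÷ lead(D) = 8x² ÷ −x² = −8. Subtract (−8)·D = 8x² + 40x − 64. Remainder: 5.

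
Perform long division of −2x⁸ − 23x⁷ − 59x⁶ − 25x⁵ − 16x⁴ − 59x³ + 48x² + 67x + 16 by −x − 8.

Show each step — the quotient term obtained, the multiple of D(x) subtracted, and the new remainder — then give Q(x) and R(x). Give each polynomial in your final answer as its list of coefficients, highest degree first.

Q = [2, 7, 3, 1, 8, -5, -8, -3]; R = [-8]

Step 1: lead(−2x⁸ − 23x⁷ − 59x⁶ − 25x⁵ − 16x⁴ − 59x³ + 48x² + 67x + 16) ÷ lead(D) = −2x⁸ ÷ −x = 2x⁷. Subtract (2x⁷)·D = −2x⁸ − 16x⁷. Remainder: −7x⁷ − 59x⁶ − 25x⁵ − 16x⁴ − 59x³ + 48x² + 67x + 16.
Step 2: lead(−7x⁷ − 59x⁶ − 25x⁵ − 16x⁴ − 59x³ + 48x² + 67x + 16) ÷ lead(D) = −7x⁷ ÷ −x = 7x⁶. Subtract (7x⁶)·D = −7x⁷ − 56x⁶. Remainder: −3x⁶ − 25x⁵ − 16x⁴ − 59x³ + 48x² + 67x + 16.
Step 3: lead(−3x⁶ − 25x⁵ − 16x⁴ − 59x³ + 48x² + 67x + 16) ÷ lead(D) = −3x⁶ ÷ −x = 3x⁵. Subtract (3x⁵)·D = −3x⁶ − 24x⁵. Remainder: −x⁵ − 16x⁴ − 59x³ + 48x² + 67x + 16.
Step 4: lead(−x⁵ − 16x⁴ − 59x³ + 48x² + 67x + 16) ÷ lead(D) = −x⁵ ÷ −x = x⁴. Subtract (x⁴)·D = −x⁵ − 8x⁴. Remainder: −8x⁴ − 59x³ + 48x² + 67x + 16.
Step 5: lead(−8x⁴ − 59x³ + 48x² + 67x + 16) ÷ lead(D) = −8x⁴ ÷ −x = 8x³. Subtract (8x³)·D = −8x⁴ − 64x³. Remainder: 5x³ + 48x² + 67x + 16.
Step 6: lead(5x³ + 48x² + 67x + 16) ÷ lead(D) = 5x³ ÷ −x = −5x². Subtract (−5x²)·D = 5x³ + 40x². Remainder: 8x² + 67x + 16.
Step 7: lead(8x² + 67x + 16) ÷ lead(D) = 8x² ÷ −x = −8x. Subtract (−8x)·D = 8x² + 64x. Remainder: 3x + 16.
Step 8: lead(3x + 16) ÷ lead(D) = 3x ÷ −x = −3. Subtract (−3)·D = 3x + 24. Remainder: −8.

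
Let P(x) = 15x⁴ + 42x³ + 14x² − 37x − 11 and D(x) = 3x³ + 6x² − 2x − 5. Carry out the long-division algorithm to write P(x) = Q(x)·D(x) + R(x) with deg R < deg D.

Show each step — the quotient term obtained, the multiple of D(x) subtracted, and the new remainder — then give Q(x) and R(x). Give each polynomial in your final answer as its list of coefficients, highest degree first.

Step 1: lead(15x⁴ + 42x³ + 14x² − 37x − 11) ÷ lead(D) = 15x⁴ ÷ 3x³ = 5x. Subtract (5x)·D = 15x⁴ + 30x³ − 10x² − 25x. Remainder: 12x³ + 24x² − 12x − 11.
Step 2: lead(12x³ + 24x² − 12x − 11) ÷ lead(D) = 12x³ ÷ 3x³ = 4. Subtract (4)·D = 12x³ + 24x² − 8x − 20. Remainder: −4x + 9.

Q = [5, 4]; R = [-4, 9]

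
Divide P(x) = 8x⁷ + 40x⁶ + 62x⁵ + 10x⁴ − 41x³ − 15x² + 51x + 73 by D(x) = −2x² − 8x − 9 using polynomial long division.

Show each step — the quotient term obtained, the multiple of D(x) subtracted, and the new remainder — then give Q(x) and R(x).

Step 1: lead(8x⁷ + 40x⁶ + 62x⁵ + 10x⁴ − 41x³ − 15x² + 51x + 73) ÷ lead(D) = 8x⁷ ÷ −2x² = −4x⁵. Subtract (−4x⁵)·D = 8x⁷ + 32x⁶ + 36x⁵. Remainder: 8x⁶ + 26x⁵ + 10x⁴ − 41x³ − 15x² + 51x + 73.
Step 2: lead(8x⁶ + 26x⁵ + 10x⁴ − 41x³ − 15x² + 51x + 73) ÷ lead(D) = 8x⁶ ÷ −2x² = −4x⁴. Subtract (−4x⁴)·D = 8x⁶ + 32x⁵ + 36x⁴. Remainder: −6x⁵ − 26x⁴ − 41x³ − 15x² + 51x + 73.
Step 3: lead(−6x⁵ − 26x⁴ − 41x³ − 15x² + 51x + 73) ÷ lead(D) = −6x⁵ ÷ −2x² = 3x³. Subtract (3x³)·D = −6x⁵ − 24x⁴ − 27x³. Remainder: −2x⁴ − 14x³ − 15x² + 51x + 73.
Step 4: lead(−2x⁴ − 14x³ − 15x² + 51x + 73) ÷ lead(D) = −2x⁴ ÷ −2x² = x². Subtract (x²)·D = −2x⁴ − 8x³ − 9x². Remainder: −6x³ − 6x² + 51x + 73.
Step 5: lead(−6x³ − 6x² + 51x + 73) ÷ lead(D) = −6x³ ÷ −2x² = 3x. Subtract (3x)·D = −6x³ − 24x² − 27x. Remainder: 18x² + 78x + 73.
Step 6: lead(18x² + 78x + 73) ÷ lead(D) = 18x² ÷ −2x² = −9. Subtract (−9)·D = 18x² + 72x + 81. Remainder: 6x − 8.

Q(x) = −4x⁵ − 4x⁴ + 3x³ + x² + 3x − 9; R(x) = 6x − 8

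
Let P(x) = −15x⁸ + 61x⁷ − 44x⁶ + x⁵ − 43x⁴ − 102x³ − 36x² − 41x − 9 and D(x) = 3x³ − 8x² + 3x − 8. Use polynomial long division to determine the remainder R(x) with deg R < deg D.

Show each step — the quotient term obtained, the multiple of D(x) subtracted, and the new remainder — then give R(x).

R(x) = −6x² + x + 7

Step 1: lead(−15x⁸ + 61x⁷ − 44x⁶ + x⁵ − 43x⁴ − 102x³ − 36x² − 41x − 9) ÷ lead(D) = −15x⁸ ÷ 3x³ = −5x⁵. Subtract (−5x⁵)·D = −15x⁸ + 40x⁷ − 15x⁶ + 40x⁵. Remainder: 21x⁷ − 29x⁶ − 39x⁵ − 43x⁴ − 102x³ − 36x² − 41x − 9.
Step 2: lead(21x⁷ − 29x⁶ − 39x⁵ − 43x⁴ − 102x³ − 36x² − 41x − 9) ÷ lead(D) = 21x⁷ ÷ 3x³ = 7x⁴. Subtract (7x⁴)·D = 21x⁷ − 56x⁶ + 21x⁵ − 56x⁴. Remainder: 27x⁶ − 60x⁵ + 13x⁴ − 102x³ − 36x² − 41x − 9.
Step 3: lead(27x⁶ − 60x⁵ + 13x⁴ − 102x³ − 36x² − 41x − 9) ÷ lead(D) = 27x⁶ ÷ 3x³ = 9x³. Subtract (9x³)·D = 27x⁶ − 72x⁵ + 27x⁴ − 72x³. Remainder: 12x⁵ − 14x⁴ − 30x³ − 36x² − 41x − 9.
Step 4: lead(12x⁵ − 14x⁴ − 30x³ − 36x² − 41x − 9) ÷ lead(D) = 12x⁵ ÷ 3x³ = 4x². Subtract (4x²)·D = 12x⁵ − 32x⁴ + 12x³ − 32x². Remainder: 18x⁴ − 42x³ − 4x² − 41x − 9.
Step 5: lead(18x⁴ − 42x³ − 4x² − 41x − 9) ÷ lead(D) = 18x⁴ ÷ 3x³ = 6x. Subtract (6x)·D = 18x⁴ − 48x³ + 18x² − 48x. Remainder: 6x³ − 22x² + 7x − 9.
Step 6: lead(6x³ − 22x² + 7x − 9) ÷ lead(D) = 6x³ ÷ 3x³ = 2. Subtract (2)·D = 6x³ − 16x² + 6x − 16. Remainder: −6x² + x + 7.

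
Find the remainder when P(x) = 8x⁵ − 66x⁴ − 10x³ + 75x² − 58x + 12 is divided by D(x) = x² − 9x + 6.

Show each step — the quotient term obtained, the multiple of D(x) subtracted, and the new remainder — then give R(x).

Step 1: lead(8x⁵ − 66x⁴ − 10x³ + 75x² − 58x + 12) ÷ lead(D) = 8x⁵ ÷ x² = 8x³. Subtract (8x³)·D = 8x⁵ − 72x⁴ + 48x³. Remainder: 6x⁴ − 58x³ + 75x² − 58x + 12.
Step 2: lead(6x⁴ − 58x³ + 75x² − 58x + 12) ÷ lead(D) = 6x⁴ ÷ x² = 6x². Subtract (6x²)·D = 6x⁴ − 54x³ + 36x². Remainder: −4x³ + 39x² − 58x + 12.
Step 3: lead(−4x³ + 39x² − 58x + 12) ÷ lead(D) = −4x³ ÷ x² = −4x. Subtract (−4x)·D = −4x³ + 36x² − 24x. Remainder: 3x² − 34x + 12.
Step 4: lead(3x² − 34x + 12) ÷ lead(D) = 3x² ÷ x² = 3. Subtract (3)·D = 3x² − 27x + 18. Remainder: −7x − 6.

R(x) = −7x − 6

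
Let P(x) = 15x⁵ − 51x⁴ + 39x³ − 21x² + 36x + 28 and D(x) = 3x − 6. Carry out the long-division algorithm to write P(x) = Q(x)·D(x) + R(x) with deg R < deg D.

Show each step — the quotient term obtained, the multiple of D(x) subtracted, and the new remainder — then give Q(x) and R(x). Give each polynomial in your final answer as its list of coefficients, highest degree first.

Q = [5, -7, -1, -9, -6]; R = [-8]

Step 1: lead(15x⁵ − 51x⁴ + 39x³ − 21x² + 36x + 28) ÷ lead(D) = 15x⁵ ÷ 3x = 5x⁴. Subtract (5x⁴)·D = 15x⁵ − 30x⁴. Remainder: −21x⁴ + 39x³ − 21x² + 36x + 28.
Step 2: lead(−21x⁴ + 39x³ − 21x² + 36x + 28) ÷ lead(D) = −21x⁴ ÷ 3x = −7x³. Subtract (−7x³)·D = −21x⁴ + 42x³. Remainder: −3x³ − 21x² + 36x + 28.
Step 3: lead(−3x³ − 21x² + 36x + 28) ÷ lead(D) = −3x³ ÷ 3x = −x². Subtract (−x²)·D = −3x³ + 6x². Remainder: −27x² + 36x + 28.
Step 4: lead(−27x² + 36x + 28) ÷ lead(D) = −27x² ÷ 3x = −9x. Subtract (−9x)·D = −27x² + 54x. Remainder: −18x + 28.
Step 5: lead(−18x + 28) ÷ lead(D) = −18x ÷ 3x = −6. Subtract (−6)·D = −18x + 36. Remainder: −8.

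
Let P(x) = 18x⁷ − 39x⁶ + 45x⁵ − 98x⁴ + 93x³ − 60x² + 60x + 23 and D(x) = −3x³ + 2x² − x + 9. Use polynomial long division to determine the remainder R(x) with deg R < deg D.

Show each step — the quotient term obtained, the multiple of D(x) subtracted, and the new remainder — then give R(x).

Step 1: lead(18x⁷ − 39x⁶ + 45x⁵ − 98x⁴ + 93x³ − 60x² + 60x + 23) ÷ lead(D) = 18x⁷ ÷ −3x³ = −6x⁴. Subtract (−6x⁴)·D = 18x⁷ − 12x⁶ + 6x⁵ − 54x⁴. Remainder: −27x⁶ + 39x⁵ − 44x⁴ + 93x³ − 60x² + 60x + 23.
Step 2: lead(−27x⁶ + 39x⁵ − 44x⁴ + 93x³ − 60x² + 60x + 23) ÷ lead(D) = −27x⁶ ÷ −3x³ = 9x³. Subtract (9x³)·D = −27x⁶ + 18x⁵ − 9x⁴ + 81x³. Remainder: 21x⁵ − 35x⁴ + 12x³ − 60x² + 60x + 23.
Step 3: lead(21x⁵ − 35x⁴ + 12x³ − 60x² + 60x + 23) ÷ lead(D) = 21x⁵ ÷ −3x³ = −7x². Subtract (−7x²)·D = 21x⁵ − 14x⁴ + 7x³ − 63x². Remainder: −21x⁴ + 5x³ + 3x² + 60x + 23.
Step 4: lead(−21x⁴ + 5x³ + 3x² + 60x + 23) ÷ lead(D) = −21x⁴ ÷ −3x³ = 7x. Subtract (7x)·D = −21x⁴ + 14x³ − 7x² + 63x. Remainder: −9x³ + 10x² − 3x + 23.
Step 5: lead(−9x³ + 10x² − 3x + 23) ÷ lead(D) = −9x³ ÷ −3x³ = 3. Subtract (3)·D = −9x³ + 6x² − 3x + 27. Remainder: 4x² − 4.

R(x) = 4x² − 4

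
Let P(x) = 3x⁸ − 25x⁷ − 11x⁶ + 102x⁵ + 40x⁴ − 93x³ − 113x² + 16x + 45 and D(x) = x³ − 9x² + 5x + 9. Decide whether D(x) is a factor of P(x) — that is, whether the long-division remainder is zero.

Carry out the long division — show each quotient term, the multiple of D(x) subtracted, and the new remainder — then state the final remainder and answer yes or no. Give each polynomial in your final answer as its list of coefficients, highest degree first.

Step 1: lead(3x⁸ − 25x⁷ − 11x⁶ + 102x⁵ + 40x⁴ − 93x³ − 113x² + 16x + 45) ÷ lead(D) = 3x⁸ ÷ x³ = 3x⁵. Subtract (3x⁵)·D = 3x⁸ − 27x⁷ + 15x⁶ + 27x⁵. Remainder: 2x⁷ − 26x⁶ + 75x⁵ + 40x⁴ − 93x³ − 113x² + 16x + 45.
Step 2: lead(2x⁷ − 26x⁶ + 75x⁵ + 40x⁴ − 93x³ − 113x² + 16x + 45) ÷ lead(D) = 2x⁷ ÷ x³ = 2x⁴. Subtract (2x⁴)·D = 2x⁷ − 18x⁶ + 10x⁵ + 18x⁴. Remainder: −8x⁶ + 65x⁵ + 22x⁴ − 93x³ − 113x² + 16x + 45.
Step 3: lead(−8x⁶ + 65x⁵ + 22x⁴ − 93x³ − 113x² + 16x + 45) ÷ lead(D) = −8x⁶ ÷ x³ = −8x³. Subtract (−8x³)·D = −8x⁶ + 72x⁵ − 40x⁴ − 72x³. Remainder: −7x⁵ + 62x⁴ − 21x³ − 113x² + 16x + 45.
Step 4: lead(−7x⁵ + 62x⁴ − 21x³ − 113x² + 16x + 45) ÷ lead(D) = −7x⁵ ÷ x³ = −7x². Subtract (−7x²)·D = −7x⁵ + 63x⁴ − 35x³ − 63x². Remainder: −x⁴ + 14x³ − 50x² + 16x + 45.
Step 5: lead(−x⁴ + 14x³ − 50x² + 16x + 45) ÷ lead(D) = −x⁴ ÷ x³ = −x. Subtract (−x)·D = −x⁴ + 9x³ − 5x² − 9x. Remainder: 5x³ − 45x² + 25x + 45.
Step 6: lead(5x³ − 45x² + 25x + 45) ÷ lead(D) = 5x³ ÷ x³ = 5. Subtract (5)·D = 5x³ − 45x² + 25x + 45. Remainder: 0.

R = [0], so D(x) is a factor of P(x). yes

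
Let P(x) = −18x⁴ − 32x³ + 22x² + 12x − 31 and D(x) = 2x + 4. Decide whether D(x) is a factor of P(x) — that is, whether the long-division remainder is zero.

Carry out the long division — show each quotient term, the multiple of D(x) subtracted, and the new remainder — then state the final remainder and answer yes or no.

Step 1: lead(−18x⁴ − 32x³ + 22x² + 12x − 31) ÷ lead(D) = −18x⁴ ÷ 2x = −9x³. Subtract (−9x³)·D = −18x⁴ − 36x³. Remainder: 4x³ + 22x² + 12x − 31.
Step 2: lead(4x³ + 22x² + 12x − 31) ÷ lead(D) = 4x³ ÷ 2x = 2x². Subtract (2x²)·D = 4x³ + 8x². Remainder: 14x² + 12x − 31.
Step 3: lead(14x² + 12x − 31) ÷ lead(D) = 14x² ÷ 2x = 7x. Subtract (7x)·D = 14x² + 28x. Remainder: −16x − 31.
Step 4: lead(−16x − 31) ÷ lead(D) = −16x ÷ 2x = −8. Subtract (−8)·D = −16x − 32. Remainder: 1.

R(x) = 1, so D(x) is not a factor of P(x). no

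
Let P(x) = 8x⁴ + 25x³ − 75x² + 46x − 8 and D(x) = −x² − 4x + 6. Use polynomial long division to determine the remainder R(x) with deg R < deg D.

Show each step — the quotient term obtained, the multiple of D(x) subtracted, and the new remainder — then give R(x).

R(x) = −2

Step 1: lead(8x⁴ + 25x³ − 75x² + 46x − 8) ÷ lead(D) = 8x⁴ ÷ −x² = −8x². Subtract (−8x²)·D = 8x⁴ + 32x³ − 48x². Remainder: −7x³ − 27x² + 46x − 8.
Step 2: lead(−7x³ − 27x² + 46x − 8) ÷ lead(D) = −7x³ ÷ −x² = 7x. Subtract (7x)·D = −7x³ − 28x² + 42x. Remainder: x² + 4x − 8.
Step 3: lead(x² + 4x − 8) ÷ lead(D) = x² ÷ −x² = −1. Subtract (−1)·D = x² + 4x − 6. Remainder: −2.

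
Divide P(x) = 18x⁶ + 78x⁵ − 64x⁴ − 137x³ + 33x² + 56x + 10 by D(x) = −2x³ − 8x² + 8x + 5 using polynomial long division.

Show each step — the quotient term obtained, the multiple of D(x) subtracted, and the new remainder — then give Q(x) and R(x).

Q(x) = −9x³ − 3x² + 8x + 2; R(x) = 0

Step 1: lead(18x⁶ + 78x⁵ − 64x⁴ − 137x³ + 33x² + 56x + 10) ÷ lead(D) = 18x⁶ ÷ −2x³ = −9x³. Subtract (−9x³)·D = 18x⁶ + 72x⁵ − 72x⁴ − 45x³. Remainder: 6x⁵ + 8x⁴ − 92x³ + 33x² + 56x + 10.
Step 2: lead(6x⁵ + 8x⁴ − 92x³ + 33x² + 56x + 10) ÷ lead(D) = 6x⁵ ÷ −2x³ = −3x². Subtract (−3x²)·D = 6x⁵ + 24x⁴ − 24x³ − 15x². Remainder: −16x⁴ − 68x³ + 48x² + 56x + 10.
Step 3: lead(−16x⁴ − 68x³ + 48x² + 56x + 10) ÷ lead(D) = −16x⁴ ÷ −2x³ = 8x. Subtract (8x)·D = −16x⁴ − 64x³ + 64x² + 40x. Remainder: −4x³ − 16x² + 16x + 10.
Step 4: lead(−4x³ − 16x² + 16x + 10) ÷ lead(D) = −4x³ ÷ −2x³ = 2. Subtract (2)·D = −4x³ − 16x² + 16x + 10. Remainder: 0.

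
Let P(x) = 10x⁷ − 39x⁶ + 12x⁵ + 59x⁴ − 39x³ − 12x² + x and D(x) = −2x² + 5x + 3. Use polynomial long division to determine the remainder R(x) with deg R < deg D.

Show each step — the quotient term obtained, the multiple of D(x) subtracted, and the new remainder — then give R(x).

R(x) = −8x

Step 1: lead(10x⁷ − 39x⁶ + 12x⁵ + 59x⁴ − 39x³ − 12x² + x) ÷ lead(D) = 10x⁷ ÷ −2x² = −5x⁵. Subtract (−5x⁵)·D = 10x⁷ − 25x⁶ − 15x⁵. Remainder: −14x⁶ + 27x⁵ + 59x⁴ − 39x³ − 12x² + x.
Step 2: lead(−14x⁶ + 27x⁵ + 59x⁴ − 39x³ − 12x² + x) ÷ lead(D) = −14x⁶ ÷ −2x² = 7x⁴. Subtract (7x⁴)·D = −14x⁶ + 35x⁵ + 21x⁴. Remainder: −8x⁵ + 38x⁴ − 39x³ − 12x² + x.
Step 3: lead(−8x⁵ + 38x⁴ − 39x³ − 12x² + x) ÷ lead(D) = −8x⁵ ÷ −2x² = 4x³. Subtract (4x³)·D = −8x⁵ + 20x⁴ + 12x³. Remainder: 18x⁴ − 51x³ − 12x² + x.
Step 4: lead(18x⁴ − 51x³ − 12x² + x) ÷ lead(D) = 18x⁴ ÷ −2x² = −9x². Subtract (−9x²)·D = 18x⁴ − 45x³ − 27x². Remainder: −6x³ + 15x² + x.
Step 5: lead(−6x³ + 15x² + x) ÷ lead(D) = −6x³ ÷ −2x² = 3x. Subtract (3x)·D = −6x³ + 15x² + 9x. Remainder: −8x.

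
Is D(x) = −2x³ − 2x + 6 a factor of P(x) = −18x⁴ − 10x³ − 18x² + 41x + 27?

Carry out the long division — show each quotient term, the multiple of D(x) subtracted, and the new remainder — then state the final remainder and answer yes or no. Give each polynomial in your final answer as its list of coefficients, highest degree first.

R = [-3, -3], so D(x) is not a factor of P(x). no

Step 1: lead(−18x⁴ − 10x³ − 18x² + 41x + 27) ÷ lead(D) = −18x⁴ ÷ −2x³ = 9x. Subtract (9x)·D = −18x⁴ − 18x² + 54x. Remainder: −10x³ − 13x + 27.
Step 2: lead(−10x³ − 13x + 27) ÷ lead(D) = −10x³ ÷ −2x³ = 5. Subtract (5)·D = −10x³ − 10x + 30. Remainder: −3x − 3.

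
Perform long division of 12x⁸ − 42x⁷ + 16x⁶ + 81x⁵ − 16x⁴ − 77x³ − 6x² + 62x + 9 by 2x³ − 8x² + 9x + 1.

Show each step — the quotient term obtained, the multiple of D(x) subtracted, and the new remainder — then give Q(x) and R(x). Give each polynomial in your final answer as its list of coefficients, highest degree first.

Q = [6, 3, -7, -4, 6, 7]; R = [-7, 2]

Step 1: lead(12x⁸ − 42x⁷ + 16x⁶ + 81x⁵ − 16x⁴ − 77x³ − 6x² + 62x + 9) ÷ lead(D) = 12x⁸ ÷ 2x³ = 6x⁵. Subtract (6x⁵)·D = 12x⁸ − 48x⁷ + 54x⁶ + 6x⁵. Remainder: 6x⁷ − 38x⁶ + 75x⁵ − 16x⁴ − 77x³ − 6x² + 62x + 9.
Step 2: lead(6x⁷ − 38x⁶ + 75x⁵ − 16x⁴ − 77x³ − 6x² + 62x + 9) ÷ lead(D) = 6x⁷ ÷ 2x³ = 3x⁴. Subtract (3x⁴)·D = 6x⁷ − 24x⁶ + 27x⁵ + 3x⁴. Remainder: −14x⁶ + 48x⁵ − 19x⁴ − 77x³ − 6x² + 62x + 9.
Step 3: lead(−14x⁶ + 48x⁵ − 19x⁴ − 77x³ − 6x² + 62x + 9) ÷ lead(D) = −14x⁶ ÷ 2x³ = −7x³. Subtract (−7x³)·D = −14x⁶ + 56x⁵ − 63x⁴ − 7x³. Remainder: −8x⁵ + 44x⁴ − 70x³ − 6x² + 62x + 9.
Step 4: lead(−8x⁵ + 44x⁴ − 70x³ − 6x² + 62x + 9) ÷ lead(D) = −8x⁵ ÷ 2x³ = −4x². Subtract (−4x²)·D = −8x⁵ + 32x⁴ − 36x³ − 4x². Remainder: 12x⁴ − 34x³ − 2x² + 62x + 9.
Step 5: lead(12x⁴ − 34x³ − 2x² + 62x + 9) ÷ lead(D) = 12x⁴ ÷ 2x³ = 6x. Subtract (6x)·D = 12x⁴ − 48x³ + 54x² + 6x. Remainder: 14x³ − 56x² + 56x + 9.
Step 6: lead(14x³ − 56x² + 56x + 9) ÷ lead(D) = 14x³ ÷ 2x³ = 7. Subtract (7)·D = 14x³ − 56x² + 63x + 7. Remainder: −7x + 2.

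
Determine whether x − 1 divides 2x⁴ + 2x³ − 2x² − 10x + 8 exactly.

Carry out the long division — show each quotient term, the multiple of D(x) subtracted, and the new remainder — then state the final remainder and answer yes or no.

R(x) = 0, so D(x) is a factor of P(x). yes

Step 1: lead(2x⁴ + 2x³ − 2x² − 10x + 8) ÷ lead(D) = 2x⁴ ÷ x = 2x³. Subtract (2x³)·D = 2x⁴ − 2x³. Remainder: 4x³ − 2x² − 10x + 8.
Step 2: lead(4x³ − 2x² − 10x + 8) ÷ lead(D) = 4x³ ÷ x = 4x². Subtract (4x²)·D = 4x³ − 4x². Remainder: 2x² − 10x + 8.
Step 3: lead(2x² − 10x + 8) ÷ lead(D) = 2x² ÷ x = 2x. Subtract (2x)·D = 2x² − 2x. Remainder: −8x + 8.
Step 4: lead(−8x + 8) ÷ lead(D) = −8x ÷ x = −8. Subtract (−8)·D = −8x + 8. Remainder: 0.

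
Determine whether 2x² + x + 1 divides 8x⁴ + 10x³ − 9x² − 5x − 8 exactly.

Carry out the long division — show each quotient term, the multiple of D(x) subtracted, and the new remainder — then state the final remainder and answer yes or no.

Step 1: lead(8x⁴ + 10x³ − 9x² − 5x − 8) ÷ lead(D) = 8x⁴ ÷ 2x² = 4x². Subtract (4x²)·D = 8x⁴ + 4x³ + 4x². Remainder: 6x³ − 13x² − 5x − 8.
Step 2: lead(6x³ − 13x² − 5x − 8) ÷ lead(D) = 6x³ ÷ 2x² = 3x. Subtract (3x)·D = 6x³ + 3x² + 3x. Remainder: −16x² − 8x − 8.
Step 3: lead(−16x² − 8x − 8) ÷ lead(D) = −16x² ÷ 2x² = −8. Subtract (−8)·D = −16x² − 8x − 8. Remainder: 0.

R(x) = 0, so D(x) is a factor of P(x). yes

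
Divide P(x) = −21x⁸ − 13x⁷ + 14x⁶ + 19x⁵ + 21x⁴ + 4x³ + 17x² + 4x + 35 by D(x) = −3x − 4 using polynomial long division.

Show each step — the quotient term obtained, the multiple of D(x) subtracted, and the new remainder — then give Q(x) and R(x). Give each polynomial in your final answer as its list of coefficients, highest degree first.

Step 1: lead(−21x⁸ − 13x⁷ + 14x⁶ + 19x⁵ + 21x⁴ + 4x³ + 17x² + 4x + 35) ÷ lead(D) = −21x⁸ ÷ −3x = 7x⁷. Subtract (7x⁷)·D = −21x⁸ − 28x⁷. Remainder: 15x⁷ + 14x⁶ + 19x⁵ + 21x⁴ + 4x³ + 17x² + 4x + 35.
Step 2: lead(15x⁷ + 14x⁶ + 19x⁵ + 21x⁴ + 4x³ + 17x² + 4x + 35) ÷ lead(D) = 15x⁷ ÷ −3x = −5x⁶. Subtract (−5x⁶)·D = 15x⁷ + 20x⁶. Remainder: −6x⁶ + 19x⁵ + 21x⁴ + 4x³ + 17x² + 4x + 35.
Step 3: lead(−6x⁶ + 19x⁵ + 21x⁴ + 4x³ + 17x² + 4x + 35) ÷ lead(D) = −6x⁶ ÷ −3x = 2x⁵. Subtract (2x⁵)·D = −6x⁶ − 8x⁵. Remainder: 27x⁵ + 21x⁴ + 4x³ + 17x² + 4x + 35.
Step 4: lead(27x⁵ + 21x⁴ + 4x³ + 17x² + 4x + 35) ÷ lead(D) = 27x⁵ ÷ −3x = −9x⁴. Subtract (−9x⁴)·D = 27x⁵ + 36x⁴. Remainder: −15x⁴ + 4x³ + 17x² + 4x + 35.
Step 5: lead(−15x⁴ + 4x³ + 17x² + 4x + 35) ÷ lead(D) = −15x⁴ ÷ −3x = 5x³. Subtract (5x³)·D = −15x⁴ − 20x³. Remainder: 24x³ + 17x² + 4x + 35.
Step 6: lead(24x³ + 17x² + 4x + 35) ÷ lead(D) = 24x³ ÷ −3x = −8x². Subtract (−8x²)·D = 24x³ + 32x². Remainder: −15x² + 4x + 35.
Step 7: lead(−15x² + 4x + 35) ÷ lead(D) = −15x² ÷ −3x = 5x. Subtract (5x)·D = −15x² − 20x. Remainder: 24x + 35.
Step 8: lead(24x + 35) ÷ lead(D) = 24x ÷ −3x = −8. Subtract (−8)·D = 24x + 32. Remainder: 3.

Q = [7, -5, 2, -9, 5, -8, 5, -8]; R = [3]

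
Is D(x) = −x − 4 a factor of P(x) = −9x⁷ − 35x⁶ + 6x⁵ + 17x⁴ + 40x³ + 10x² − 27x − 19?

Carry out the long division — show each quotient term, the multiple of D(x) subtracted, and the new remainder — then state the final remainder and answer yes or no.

Step 1: lead(−9x⁷ − 35x⁶ + 6x⁵ + 17x⁴ + 40x³ + 10x² − 27x − 19) ÷ lead(D) = −9x⁷ ÷ −x = 9x⁶. Subtract (9x⁶)·D = −9x⁷ − 36x⁶. Remainder: x⁶ + 6x⁵ + 17x⁴ + 40x³ + 10x² − 27x − 19.
Step 2: lead(x⁶ + 6x⁵ + 17x⁴ + 40x³ + 10x² − 27x − 19) ÷ lead(D) = x⁶ ÷ −x = −x⁵. Subtract (−x⁵)·D = x⁶ + 4x⁵. Remainder: 2x⁵ + 17x⁴ + 40x³ + 10x² − 27x − 19.
Step 3: lead(2x⁵ + 17x⁴ + 40x³ + 10x² − 27x − 19) ÷ lead(D) = 2x⁵ ÷ −x = −2x⁴. Subtract (−2x⁴)·D = 2x⁵ + 8x⁴. Remainder: 9x⁴ + 40x³ + 10x² − 27x − 19.
Step 4: lead(9x⁴ + 40x³ + 10x² − 27x − 19) ÷ lead(D) = 9x⁴ ÷ −x = −9x³. Subtract (−9x³)·D = 9x⁴ + 36x³. Remainder: 4x³ + 10x² − 27x − 19.
Step 5: lead(4x³ + 10x² − 27x − 19) ÷ lead(D) = 4x³ ÷ −x = −4x². Subtract (−4x²)·D = 4x³ + 16x². Remainder: −6x² − 27x − 19.
Step 6: lead(−6x² − 27x − 19) ÷ lead(D) = −6x² ÷ −x = 6x. Subtract (6x)·D = −6x² − 24x. Remainder: −3x − 19.
Step 7: lead(−3x − 19) ÷ lead(D) = −3x ÷ −x = 3. Subtract (3)·D = −3x − 12. Remainder: −7.

R(x) = −7, so D(x) is not a factor of P(x). no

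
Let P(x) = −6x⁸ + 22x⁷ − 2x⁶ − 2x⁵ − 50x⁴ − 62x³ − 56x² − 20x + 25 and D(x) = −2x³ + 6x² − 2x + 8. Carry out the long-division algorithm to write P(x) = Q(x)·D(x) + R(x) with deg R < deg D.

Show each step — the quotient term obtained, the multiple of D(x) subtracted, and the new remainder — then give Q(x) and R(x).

Q(x) = 3x⁵ − 2x⁴ − 8x³ − 9x² − 2x + 2; R(x) = 9

Step 1: lead(−6x⁸ + 22x⁷ − 2x⁶ − 2x⁵ − 50x⁴ − 62x³ − 56x² − 20x + 25) ÷ lead(D) = −6x⁸ ÷ −2x³ = 3x⁵. Subtract (3x⁵)·D = −6x⁸ + 18x⁷ − 6x⁶ + 24x⁵. Remainder: 4x⁷ + 4x⁶ − 26x⁵ − 50x⁴ − 62x³ − 56x² − 20x + 25.
Step 2: lead(4x⁷ + 4x⁶ − 26x⁵ − 50x⁴ − 62x³ − 56x² − 20x + 25) ÷ lead(D) = 4x⁷ ÷ −2x³ = −2x⁴. Subtract (−2x⁴)·D = 4x⁷ − 12x⁶ + 4x⁵ − 16x⁴. Remainder: 16x⁶ − 30x⁵ − 34x⁴ − 62x³ − 56x² − 20x + 25.
Step 3: lead(16x⁶ − 30x⁵ − 34x⁴ − 62x³ − 56x² − 20x + 25) ÷ lead(D) = 16x⁶ ÷ −2x³ = −8x³. Subtract (−8x³)·D = 16x⁶ − 48x⁵ + 16x⁴ − 64x³. Remainder: 18x⁵ − 50x⁴ + 2x³ − 56x² − 20x + 25.
Step 4: lead(18x⁵ − 50x⁴ + 2x³ − 56x² − 20x + 25) ÷ lead(D) = 18x⁵ ÷ −2x³ = −9x². Subtract (−9x²)·D = 18x⁵ − 54x⁴ + 18x³ − 72x². Remainder: 4x⁴ − 16x³ + 16x² − 20x + 25.
Step 5: lead(4x⁴ − 16x³ + 16x² − 20x + 25) ÷ lead(D) = 4x⁴ ÷ −2x³ = −2x. Subtract (−2x)·D = 4x⁴ − 12x³ + 4x² − 16x. Remainder: −4x³ + 12x² − 4x + 25.
Step 6: lead(−4x³ + 12x² − 4x + 25) ÷ lead(D) = −4x³ ÷ −2x³ = 2. Subtract (2)·D = −4x³ + 12x² − 4x + 16. Remainder: 9.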